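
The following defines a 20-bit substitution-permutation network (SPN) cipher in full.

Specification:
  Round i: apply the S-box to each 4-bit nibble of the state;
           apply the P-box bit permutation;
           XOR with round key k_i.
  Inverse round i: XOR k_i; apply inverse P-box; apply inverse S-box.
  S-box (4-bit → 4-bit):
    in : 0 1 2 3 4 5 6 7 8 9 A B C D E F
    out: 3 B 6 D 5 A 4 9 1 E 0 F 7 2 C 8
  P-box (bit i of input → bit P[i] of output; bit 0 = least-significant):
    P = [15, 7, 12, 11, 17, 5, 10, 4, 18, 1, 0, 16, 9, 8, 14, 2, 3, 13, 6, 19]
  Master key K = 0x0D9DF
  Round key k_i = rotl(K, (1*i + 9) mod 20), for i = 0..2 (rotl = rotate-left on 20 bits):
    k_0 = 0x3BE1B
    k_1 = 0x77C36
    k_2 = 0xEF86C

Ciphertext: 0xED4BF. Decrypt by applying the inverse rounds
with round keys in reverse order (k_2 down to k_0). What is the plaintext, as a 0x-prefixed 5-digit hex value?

s_0 = ciphertext = 0xED4BF
s_1 = InvRound(s_0, k_2) = 0x2A2E5
s_2 = InvRound(s_1, k_1) = 0x64BEB
s_3 = InvRound(s_2, k_0) = 0x2279C

0x2279C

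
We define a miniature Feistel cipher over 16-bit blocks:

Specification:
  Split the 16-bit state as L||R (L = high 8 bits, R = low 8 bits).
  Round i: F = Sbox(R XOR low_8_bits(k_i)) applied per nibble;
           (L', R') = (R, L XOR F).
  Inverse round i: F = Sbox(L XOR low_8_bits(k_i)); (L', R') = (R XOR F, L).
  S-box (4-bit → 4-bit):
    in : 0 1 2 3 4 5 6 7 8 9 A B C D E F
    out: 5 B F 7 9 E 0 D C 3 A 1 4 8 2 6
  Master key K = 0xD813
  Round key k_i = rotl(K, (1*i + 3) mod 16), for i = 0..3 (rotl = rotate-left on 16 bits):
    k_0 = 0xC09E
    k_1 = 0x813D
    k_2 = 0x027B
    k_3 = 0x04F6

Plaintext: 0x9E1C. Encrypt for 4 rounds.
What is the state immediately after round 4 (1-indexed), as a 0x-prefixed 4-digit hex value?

0x56BD

s_0 = plaintext = 0x9E1C
s_1 = Round(s_0, k_0) = 0x1C51
s_2 = Round(s_1, k_1) = 0x5118
s_3 = Round(s_2, k_2) = 0x1856
s_4 = Round(s_3, k_3) = 0x56BD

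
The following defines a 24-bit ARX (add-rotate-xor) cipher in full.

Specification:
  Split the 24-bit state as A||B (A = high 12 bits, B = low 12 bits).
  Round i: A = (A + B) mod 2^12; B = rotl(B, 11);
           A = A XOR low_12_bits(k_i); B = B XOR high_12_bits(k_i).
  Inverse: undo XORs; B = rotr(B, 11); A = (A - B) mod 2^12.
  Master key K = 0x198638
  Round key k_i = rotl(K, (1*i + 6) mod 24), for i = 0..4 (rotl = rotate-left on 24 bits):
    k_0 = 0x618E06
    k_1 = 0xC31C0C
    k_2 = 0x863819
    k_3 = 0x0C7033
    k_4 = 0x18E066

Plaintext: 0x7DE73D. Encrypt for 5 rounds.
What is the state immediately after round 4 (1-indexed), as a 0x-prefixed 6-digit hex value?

0x2E164A

s_0 = plaintext = 0x7DE73D
s_1 = Round(s_0, k_0) = 0x11DD86
s_2 = Round(s_1, k_1) = 0x2AFAF2
s_3 = Round(s_2, k_2) = 0x5B8D1A
s_4 = Round(s_3, k_3) = 0x2E164A
s_5 = Round(s_4, k_4) = 0x94D2AB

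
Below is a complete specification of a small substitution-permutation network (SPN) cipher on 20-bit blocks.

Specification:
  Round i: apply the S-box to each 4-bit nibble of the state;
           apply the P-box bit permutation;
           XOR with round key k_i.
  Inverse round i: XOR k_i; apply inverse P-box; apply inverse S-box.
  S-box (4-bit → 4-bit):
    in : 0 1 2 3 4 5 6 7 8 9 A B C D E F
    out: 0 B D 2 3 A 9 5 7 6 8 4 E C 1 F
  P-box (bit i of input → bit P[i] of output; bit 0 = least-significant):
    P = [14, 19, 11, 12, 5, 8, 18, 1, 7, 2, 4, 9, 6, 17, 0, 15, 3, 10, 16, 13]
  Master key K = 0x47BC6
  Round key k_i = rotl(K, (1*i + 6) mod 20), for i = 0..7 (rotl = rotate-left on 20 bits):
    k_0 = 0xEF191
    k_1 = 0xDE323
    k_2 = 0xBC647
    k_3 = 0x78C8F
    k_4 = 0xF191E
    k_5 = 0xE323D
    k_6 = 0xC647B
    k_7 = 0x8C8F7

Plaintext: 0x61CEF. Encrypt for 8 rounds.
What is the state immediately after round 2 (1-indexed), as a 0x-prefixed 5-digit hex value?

0xDFF1B

s_0 = plaintext = 0x61CEF
s_1 = Round(s_0, k_0) = 0x40BED
s_2 = Round(s_1, k_1) = 0xDFF1B
s_3 = Round(s_2, k_2) = 0x86DB0
s_4 = Round(s_3, k_3) = 0x20AD7
s_5 = Round(s_4, k_4) = 0xA7314
s_6 = Round(s_5, k_5) = 0x6535A
s_7 = Round(s_6, k_6) = 0xED575
s_8 = Round(s_7, k_7) = 0x45ADA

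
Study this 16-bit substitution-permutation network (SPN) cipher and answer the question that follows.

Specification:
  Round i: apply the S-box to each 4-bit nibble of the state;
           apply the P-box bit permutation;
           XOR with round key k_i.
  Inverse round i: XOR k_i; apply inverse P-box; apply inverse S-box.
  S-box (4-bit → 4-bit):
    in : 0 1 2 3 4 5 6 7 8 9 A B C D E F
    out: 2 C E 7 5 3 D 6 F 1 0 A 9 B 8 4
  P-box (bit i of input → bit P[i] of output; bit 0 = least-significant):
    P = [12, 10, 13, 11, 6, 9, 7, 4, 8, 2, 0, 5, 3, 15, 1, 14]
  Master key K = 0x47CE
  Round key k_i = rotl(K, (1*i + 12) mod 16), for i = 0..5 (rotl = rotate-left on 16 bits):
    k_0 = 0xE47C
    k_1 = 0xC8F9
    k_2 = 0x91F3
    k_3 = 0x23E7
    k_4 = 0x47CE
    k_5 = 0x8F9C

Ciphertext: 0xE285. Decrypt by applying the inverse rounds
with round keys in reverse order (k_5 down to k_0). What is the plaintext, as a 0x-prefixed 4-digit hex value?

0x8BB2

s_0 = ciphertext = 0xE285
s_1 = InvRound(s_0, k_5) = 0xC4E2
s_2 = InvRound(s_1, k_4) = 0x5D0A
s_3 = InvRound(s_2, k_3) = 0xC238
s_4 = InvRound(s_3, k_2) = 0x6439
s_5 = InvRound(s_4, k_1) = 0x0A42
s_6 = InvRound(s_5, k_0) = 0x8BB2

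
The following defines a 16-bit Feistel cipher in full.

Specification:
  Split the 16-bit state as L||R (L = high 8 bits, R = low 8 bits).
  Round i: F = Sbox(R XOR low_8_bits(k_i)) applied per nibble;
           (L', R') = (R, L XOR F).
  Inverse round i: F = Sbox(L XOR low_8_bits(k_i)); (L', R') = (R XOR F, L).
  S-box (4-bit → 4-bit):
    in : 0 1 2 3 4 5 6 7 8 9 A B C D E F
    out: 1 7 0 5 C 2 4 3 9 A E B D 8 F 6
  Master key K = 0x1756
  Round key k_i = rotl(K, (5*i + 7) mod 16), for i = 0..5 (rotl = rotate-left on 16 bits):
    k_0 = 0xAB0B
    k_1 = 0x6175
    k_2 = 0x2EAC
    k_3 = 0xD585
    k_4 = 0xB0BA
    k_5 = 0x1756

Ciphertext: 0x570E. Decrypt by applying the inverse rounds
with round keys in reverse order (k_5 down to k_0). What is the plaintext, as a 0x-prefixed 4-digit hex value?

0x3A1F

s_0 = ciphertext = 0x570E
s_1 = InvRound(s_0, k_5) = 0x1957
s_2 = InvRound(s_1, k_4) = 0xB219
s_3 = InvRound(s_2, k_3) = 0x4AB2
s_4 = InvRound(s_3, k_2) = 0x464A
s_5 = InvRound(s_4, k_1) = 0x1F46
s_6 = InvRound(s_5, k_0) = 0x3A1F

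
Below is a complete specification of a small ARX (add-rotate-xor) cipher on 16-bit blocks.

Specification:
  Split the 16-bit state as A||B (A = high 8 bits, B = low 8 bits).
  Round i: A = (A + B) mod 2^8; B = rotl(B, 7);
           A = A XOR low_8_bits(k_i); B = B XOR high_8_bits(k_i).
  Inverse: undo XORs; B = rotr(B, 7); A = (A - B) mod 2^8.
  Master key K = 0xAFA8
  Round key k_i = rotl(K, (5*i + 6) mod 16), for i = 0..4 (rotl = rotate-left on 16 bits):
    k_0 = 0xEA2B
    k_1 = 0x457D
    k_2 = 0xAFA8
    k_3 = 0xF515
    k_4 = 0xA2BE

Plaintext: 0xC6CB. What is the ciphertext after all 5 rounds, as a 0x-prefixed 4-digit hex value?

s_0 = plaintext = 0xC6CB
s_1 = Round(s_0, k_0) = 0xBA0F
s_2 = Round(s_1, k_1) = 0xB4C2
s_3 = Round(s_2, k_2) = 0xDECE
s_4 = Round(s_3, k_3) = 0xB992
s_5 = Round(s_4, k_4) = 0xF5EB

0xF5EB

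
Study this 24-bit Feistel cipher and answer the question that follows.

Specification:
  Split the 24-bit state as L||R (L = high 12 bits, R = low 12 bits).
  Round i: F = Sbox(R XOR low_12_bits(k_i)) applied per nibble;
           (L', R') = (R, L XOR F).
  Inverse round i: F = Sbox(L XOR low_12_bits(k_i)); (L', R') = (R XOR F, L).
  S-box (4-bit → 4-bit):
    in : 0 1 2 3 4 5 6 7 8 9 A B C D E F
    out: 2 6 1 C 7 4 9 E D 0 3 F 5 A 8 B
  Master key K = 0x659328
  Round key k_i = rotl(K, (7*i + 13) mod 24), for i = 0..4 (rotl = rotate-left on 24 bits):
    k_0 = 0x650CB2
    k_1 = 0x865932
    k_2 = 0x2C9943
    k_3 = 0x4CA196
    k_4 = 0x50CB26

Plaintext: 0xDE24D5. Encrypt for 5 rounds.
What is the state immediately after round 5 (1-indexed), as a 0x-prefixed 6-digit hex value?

0xB3C897

s_0 = plaintext = 0xDE24D5
s_1 = Round(s_0, k_0) = 0x4D507C
s_2 = Round(s_1, k_1) = 0x07C4AD
s_3 = Round(s_2, k_2) = 0x4ADAF4
s_4 = Round(s_3, k_3) = 0xAF4B3C
s_5 = Round(s_4, k_4) = 0xB3C897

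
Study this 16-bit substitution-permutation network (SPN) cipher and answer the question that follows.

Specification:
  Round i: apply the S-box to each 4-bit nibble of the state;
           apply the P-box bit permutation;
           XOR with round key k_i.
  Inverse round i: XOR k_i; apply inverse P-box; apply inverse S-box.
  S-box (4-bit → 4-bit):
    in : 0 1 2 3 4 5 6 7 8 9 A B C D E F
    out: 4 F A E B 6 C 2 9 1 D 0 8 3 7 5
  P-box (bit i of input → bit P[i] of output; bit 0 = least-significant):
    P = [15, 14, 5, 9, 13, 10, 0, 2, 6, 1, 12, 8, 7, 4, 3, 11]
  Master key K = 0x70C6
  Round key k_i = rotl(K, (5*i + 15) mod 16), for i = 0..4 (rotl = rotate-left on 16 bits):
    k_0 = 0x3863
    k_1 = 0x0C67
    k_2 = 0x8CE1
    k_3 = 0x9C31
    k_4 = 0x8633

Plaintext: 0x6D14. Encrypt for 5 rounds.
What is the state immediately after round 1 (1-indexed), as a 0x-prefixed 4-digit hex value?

0xD62C

s_0 = plaintext = 0x6D14
s_1 = Round(s_0, k_0) = 0xD62C
s_2 = Round(s_1, k_1) = 0x1BF3
s_3 = Round(s_2, k_2) = 0xE658
s_4 = Round(s_3, k_3) = 0x0BA8
s_5 = Round(s_4, k_4) = 0x243E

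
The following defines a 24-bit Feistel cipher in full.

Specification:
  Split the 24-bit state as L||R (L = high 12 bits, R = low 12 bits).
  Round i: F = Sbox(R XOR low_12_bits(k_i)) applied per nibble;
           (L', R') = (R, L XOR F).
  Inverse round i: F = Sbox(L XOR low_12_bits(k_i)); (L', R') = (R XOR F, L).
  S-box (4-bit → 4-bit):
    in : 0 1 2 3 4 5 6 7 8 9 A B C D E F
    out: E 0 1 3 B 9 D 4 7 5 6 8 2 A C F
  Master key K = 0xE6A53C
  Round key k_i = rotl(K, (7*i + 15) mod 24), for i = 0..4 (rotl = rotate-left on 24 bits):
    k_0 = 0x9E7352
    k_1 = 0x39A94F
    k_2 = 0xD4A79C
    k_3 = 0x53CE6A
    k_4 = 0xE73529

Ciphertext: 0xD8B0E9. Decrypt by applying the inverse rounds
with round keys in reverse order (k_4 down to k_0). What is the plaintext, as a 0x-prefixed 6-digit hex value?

0x00989C

s_0 = ciphertext = 0xD8B0E9
s_1 = InvRound(s_0, k_4) = 0x788D8B
s_2 = InvRound(s_1, k_3) = 0x84A788
s_3 = InvRound(s_2, k_2) = 0x82584A
s_4 = InvRound(s_3, k_1) = 0x89C825
s_5 = InvRound(s_4, k_0) = 0x00989C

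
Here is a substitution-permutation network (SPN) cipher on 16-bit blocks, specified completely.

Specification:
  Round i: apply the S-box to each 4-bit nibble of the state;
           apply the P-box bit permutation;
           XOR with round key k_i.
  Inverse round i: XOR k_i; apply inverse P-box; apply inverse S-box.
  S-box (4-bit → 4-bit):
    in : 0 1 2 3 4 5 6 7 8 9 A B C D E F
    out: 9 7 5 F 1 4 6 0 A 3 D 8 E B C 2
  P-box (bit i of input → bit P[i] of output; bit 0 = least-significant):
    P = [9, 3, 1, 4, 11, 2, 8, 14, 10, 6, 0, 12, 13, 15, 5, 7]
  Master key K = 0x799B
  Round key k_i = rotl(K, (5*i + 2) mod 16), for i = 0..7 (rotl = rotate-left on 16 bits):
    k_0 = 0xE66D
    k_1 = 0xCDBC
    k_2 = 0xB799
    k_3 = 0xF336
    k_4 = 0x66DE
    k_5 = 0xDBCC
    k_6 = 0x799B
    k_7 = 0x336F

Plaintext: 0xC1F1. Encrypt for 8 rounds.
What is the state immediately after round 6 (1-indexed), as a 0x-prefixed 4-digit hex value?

0x5185

s_0 = plaintext = 0xC1F1
s_1 = Round(s_0, k_0) = 0x6082
s_2 = Round(s_1, k_1) = 0x1B9A
s_3 = Round(s_2, k_2) = 0x0DAF
s_4 = Round(s_3, k_3) = 0x8EFE
s_5 = Round(s_4, k_4) = 0xF649
s_6 = Round(s_5, k_5) = 0x5185
s_7 = Round(s_6, k_6) = 0x3DFC
s_8 = Round(s_7, k_7) = 0x8791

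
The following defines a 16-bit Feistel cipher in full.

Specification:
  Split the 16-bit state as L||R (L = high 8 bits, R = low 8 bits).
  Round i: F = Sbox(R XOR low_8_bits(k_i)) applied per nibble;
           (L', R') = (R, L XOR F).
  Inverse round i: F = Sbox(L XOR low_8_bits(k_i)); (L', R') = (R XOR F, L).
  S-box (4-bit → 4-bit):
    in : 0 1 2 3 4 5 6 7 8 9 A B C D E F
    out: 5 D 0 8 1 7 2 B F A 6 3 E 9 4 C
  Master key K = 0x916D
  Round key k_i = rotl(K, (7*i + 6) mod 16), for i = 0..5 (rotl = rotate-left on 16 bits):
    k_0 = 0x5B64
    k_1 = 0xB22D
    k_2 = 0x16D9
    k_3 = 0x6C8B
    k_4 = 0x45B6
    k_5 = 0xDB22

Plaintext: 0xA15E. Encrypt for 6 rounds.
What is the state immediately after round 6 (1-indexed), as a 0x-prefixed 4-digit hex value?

s_0 = plaintext = 0xA15E
s_1 = Round(s_0, k_0) = 0x5E27
s_2 = Round(s_1, k_1) = 0x2708
s_3 = Round(s_2, k_2) = 0x08BA
s_4 = Round(s_3, k_3) = 0xBA85
s_5 = Round(s_4, k_4) = 0x8532
s_6 = Round(s_5, k_5) = 0x3250

0x3250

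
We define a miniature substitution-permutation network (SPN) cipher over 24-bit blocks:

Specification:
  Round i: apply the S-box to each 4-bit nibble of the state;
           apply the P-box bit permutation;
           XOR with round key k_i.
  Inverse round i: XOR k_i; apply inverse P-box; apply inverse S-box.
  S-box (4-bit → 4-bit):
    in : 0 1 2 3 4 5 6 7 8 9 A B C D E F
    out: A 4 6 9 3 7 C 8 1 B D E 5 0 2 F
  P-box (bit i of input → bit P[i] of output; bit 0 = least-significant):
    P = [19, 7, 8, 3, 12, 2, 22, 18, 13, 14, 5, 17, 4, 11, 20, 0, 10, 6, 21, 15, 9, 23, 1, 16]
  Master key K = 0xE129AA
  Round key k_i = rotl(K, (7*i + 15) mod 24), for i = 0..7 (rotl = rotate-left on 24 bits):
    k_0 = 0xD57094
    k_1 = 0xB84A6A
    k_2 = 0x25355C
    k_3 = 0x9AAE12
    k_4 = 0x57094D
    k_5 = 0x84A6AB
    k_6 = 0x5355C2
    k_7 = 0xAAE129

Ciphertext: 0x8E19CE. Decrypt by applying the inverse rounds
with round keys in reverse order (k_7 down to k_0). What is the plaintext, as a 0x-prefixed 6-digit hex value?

s_0 = ciphertext = 0x8E19CE
s_1 = InvRound(s_0, k_7) = 0x1B059E
s_2 = InvRound(s_1, k_6) = 0xDE8E53
s_3 = InvRound(s_2, k_5) = 0xDE5A19
s_4 = InvRound(s_3, k_4) = 0x9E8E4C
s_5 = InvRound(s_4, k_3) = 0x1E8807
s_6 = InvRound(s_5, k_2) = 0x6FF38A
s_7 = InvRound(s_6, k_1) = 0x002AA2
s_8 = InvRound(s_7, k_0) = 0xFD52FD

0xFD52FD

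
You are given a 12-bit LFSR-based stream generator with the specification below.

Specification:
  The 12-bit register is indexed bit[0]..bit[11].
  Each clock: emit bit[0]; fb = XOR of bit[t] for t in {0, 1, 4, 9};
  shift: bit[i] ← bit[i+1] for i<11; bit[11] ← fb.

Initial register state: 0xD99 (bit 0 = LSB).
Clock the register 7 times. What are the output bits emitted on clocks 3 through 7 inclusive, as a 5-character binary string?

reg_0 = 0xD99
clock 1: out=1, reg = 0x6CC
clock 2: out=0, reg = 0xB66
clock 3: out=0, reg = 0x5B3
clock 4: out=1, reg = 0xAD9
clock 5: out=1, reg = 0xD6C
clock 6: out=0, reg = 0x6B6
clock 7: out=0, reg = 0xB5B

01100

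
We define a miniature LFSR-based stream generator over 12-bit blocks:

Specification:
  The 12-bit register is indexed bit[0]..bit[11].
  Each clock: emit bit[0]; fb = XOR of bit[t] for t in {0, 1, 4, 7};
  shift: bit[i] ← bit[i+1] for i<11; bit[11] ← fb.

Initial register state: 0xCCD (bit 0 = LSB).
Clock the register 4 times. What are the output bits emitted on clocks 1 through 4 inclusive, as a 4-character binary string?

1011

reg_0 = 0xCCD
clock 1: out=1, reg = 0x666
clock 2: out=0, reg = 0xB33
clock 3: out=1, reg = 0xD99
clock 4: out=1, reg = 0xECC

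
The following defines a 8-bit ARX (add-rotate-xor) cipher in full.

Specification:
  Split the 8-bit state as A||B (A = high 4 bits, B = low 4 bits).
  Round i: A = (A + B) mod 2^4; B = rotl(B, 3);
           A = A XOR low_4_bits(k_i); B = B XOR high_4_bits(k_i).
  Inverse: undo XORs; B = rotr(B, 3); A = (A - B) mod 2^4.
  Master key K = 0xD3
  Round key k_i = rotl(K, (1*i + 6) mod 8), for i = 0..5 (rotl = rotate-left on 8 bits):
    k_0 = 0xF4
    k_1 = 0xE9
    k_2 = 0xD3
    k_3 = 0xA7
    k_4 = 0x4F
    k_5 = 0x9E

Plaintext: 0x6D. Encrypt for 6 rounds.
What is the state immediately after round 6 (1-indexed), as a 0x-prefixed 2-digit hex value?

s_0 = plaintext = 0x6D
s_1 = Round(s_0, k_0) = 0x71
s_2 = Round(s_1, k_1) = 0x16
s_3 = Round(s_2, k_2) = 0x4E
s_4 = Round(s_3, k_3) = 0x5D
s_5 = Round(s_4, k_4) = 0xDA
s_6 = Round(s_5, k_5) = 0x9C

0x9C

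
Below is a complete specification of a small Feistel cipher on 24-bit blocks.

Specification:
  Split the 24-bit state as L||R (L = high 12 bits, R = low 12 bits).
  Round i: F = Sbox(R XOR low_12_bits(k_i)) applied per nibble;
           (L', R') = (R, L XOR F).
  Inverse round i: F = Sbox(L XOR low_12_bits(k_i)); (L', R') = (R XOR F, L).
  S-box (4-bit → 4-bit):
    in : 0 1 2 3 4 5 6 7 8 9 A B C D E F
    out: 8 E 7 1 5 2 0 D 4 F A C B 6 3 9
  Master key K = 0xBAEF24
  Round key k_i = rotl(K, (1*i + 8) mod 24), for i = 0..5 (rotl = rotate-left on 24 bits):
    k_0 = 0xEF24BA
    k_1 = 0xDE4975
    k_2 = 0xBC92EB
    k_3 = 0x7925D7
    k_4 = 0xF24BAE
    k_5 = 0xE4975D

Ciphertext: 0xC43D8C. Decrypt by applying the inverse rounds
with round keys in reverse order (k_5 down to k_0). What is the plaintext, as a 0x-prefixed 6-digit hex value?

0x93F4F9

s_0 = ciphertext = 0xC43D8C
s_1 = InvRound(s_0, k_5) = 0x16FC43
s_2 = InvRound(s_1, k_4) = 0x6FD16F
s_3 = InvRound(s_2, k_3) = 0x0156FD
s_4 = InvRound(s_3, k_2) = 0x16E015
s_5 = InvRound(s_4, k_1) = 0x4F916E
s_6 = InvRound(s_5, k_0) = 0x93F4F9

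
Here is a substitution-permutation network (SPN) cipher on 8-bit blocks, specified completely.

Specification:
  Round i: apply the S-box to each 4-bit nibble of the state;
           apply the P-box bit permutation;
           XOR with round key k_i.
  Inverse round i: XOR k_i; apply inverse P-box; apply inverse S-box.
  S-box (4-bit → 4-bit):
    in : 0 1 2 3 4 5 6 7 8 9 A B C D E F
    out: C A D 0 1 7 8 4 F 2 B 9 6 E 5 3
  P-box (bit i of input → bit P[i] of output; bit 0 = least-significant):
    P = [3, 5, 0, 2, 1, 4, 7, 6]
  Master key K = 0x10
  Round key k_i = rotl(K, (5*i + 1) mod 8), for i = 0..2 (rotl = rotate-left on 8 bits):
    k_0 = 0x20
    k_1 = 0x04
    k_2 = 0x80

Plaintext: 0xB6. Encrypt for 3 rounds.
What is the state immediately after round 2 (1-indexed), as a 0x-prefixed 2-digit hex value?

s_0 = plaintext = 0xB6
s_1 = Round(s_0, k_0) = 0x66
s_2 = Round(s_1, k_1) = 0x40
s_3 = Round(s_2, k_2) = 0x87

0x40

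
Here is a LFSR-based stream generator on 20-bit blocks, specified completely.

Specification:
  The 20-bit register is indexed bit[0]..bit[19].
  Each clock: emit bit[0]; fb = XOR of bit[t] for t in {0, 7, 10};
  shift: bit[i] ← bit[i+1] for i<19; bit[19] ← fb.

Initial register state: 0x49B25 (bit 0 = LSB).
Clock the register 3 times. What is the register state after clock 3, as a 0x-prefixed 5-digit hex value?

reg_0 = 0x49B25
clock 1: out=1, reg = 0xA4D92
clock 2: out=0, reg = 0x526C9
clock 3: out=1, reg = 0xA9364

0xA9364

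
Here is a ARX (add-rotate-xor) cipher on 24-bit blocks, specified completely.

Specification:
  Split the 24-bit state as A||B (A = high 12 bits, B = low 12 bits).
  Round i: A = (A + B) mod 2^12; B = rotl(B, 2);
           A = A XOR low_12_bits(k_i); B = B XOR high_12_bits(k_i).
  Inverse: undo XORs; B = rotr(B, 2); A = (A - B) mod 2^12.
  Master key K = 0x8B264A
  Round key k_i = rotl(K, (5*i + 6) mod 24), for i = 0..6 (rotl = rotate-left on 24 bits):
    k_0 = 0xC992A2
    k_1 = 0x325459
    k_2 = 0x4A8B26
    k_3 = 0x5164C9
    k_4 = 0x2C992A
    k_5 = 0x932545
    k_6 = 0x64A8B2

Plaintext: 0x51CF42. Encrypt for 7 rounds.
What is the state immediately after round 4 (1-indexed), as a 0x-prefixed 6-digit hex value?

s_0 = plaintext = 0x51CF42
s_1 = Round(s_0, k_0) = 0x6FC192
s_2 = Round(s_1, k_1) = 0xCD756D
s_3 = Round(s_2, k_2) = 0x96211D
s_4 = Round(s_3, k_3) = 0xEB6162
s_5 = Round(s_4, k_4) = 0x932741
s_6 = Round(s_5, k_5) = 0x536437
s_7 = Round(s_6, k_6) = 0x1DF697

0xEB6162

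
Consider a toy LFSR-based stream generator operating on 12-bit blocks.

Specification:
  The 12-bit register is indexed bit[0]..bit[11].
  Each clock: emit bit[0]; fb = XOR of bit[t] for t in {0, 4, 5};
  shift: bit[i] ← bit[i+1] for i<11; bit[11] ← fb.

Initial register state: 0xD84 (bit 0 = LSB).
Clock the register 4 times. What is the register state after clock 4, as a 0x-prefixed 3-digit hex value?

0x0D8

reg_0 = 0xD84
clock 1: out=0, reg = 0x6C2
clock 2: out=0, reg = 0x361
clock 3: out=1, reg = 0x1B0
clock 4: out=0, reg = 0x0D8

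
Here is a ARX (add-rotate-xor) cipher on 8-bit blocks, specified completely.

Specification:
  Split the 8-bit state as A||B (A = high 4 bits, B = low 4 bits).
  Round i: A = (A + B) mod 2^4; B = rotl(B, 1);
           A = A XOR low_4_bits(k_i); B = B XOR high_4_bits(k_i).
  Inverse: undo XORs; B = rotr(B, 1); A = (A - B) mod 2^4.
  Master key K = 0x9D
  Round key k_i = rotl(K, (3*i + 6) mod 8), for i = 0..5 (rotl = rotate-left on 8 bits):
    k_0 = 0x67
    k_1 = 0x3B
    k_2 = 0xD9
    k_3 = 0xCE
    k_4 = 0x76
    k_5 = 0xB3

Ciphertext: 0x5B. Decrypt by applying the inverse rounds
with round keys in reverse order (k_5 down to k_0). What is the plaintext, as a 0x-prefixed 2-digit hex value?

0x73

s_0 = ciphertext = 0x5B
s_1 = InvRound(s_0, k_5) = 0x60
s_2 = InvRound(s_1, k_4) = 0x5B
s_3 = InvRound(s_2, k_3) = 0x0B
s_4 = InvRound(s_3, k_2) = 0x63
s_5 = InvRound(s_4, k_1) = 0xD0
s_6 = InvRound(s_5, k_0) = 0x73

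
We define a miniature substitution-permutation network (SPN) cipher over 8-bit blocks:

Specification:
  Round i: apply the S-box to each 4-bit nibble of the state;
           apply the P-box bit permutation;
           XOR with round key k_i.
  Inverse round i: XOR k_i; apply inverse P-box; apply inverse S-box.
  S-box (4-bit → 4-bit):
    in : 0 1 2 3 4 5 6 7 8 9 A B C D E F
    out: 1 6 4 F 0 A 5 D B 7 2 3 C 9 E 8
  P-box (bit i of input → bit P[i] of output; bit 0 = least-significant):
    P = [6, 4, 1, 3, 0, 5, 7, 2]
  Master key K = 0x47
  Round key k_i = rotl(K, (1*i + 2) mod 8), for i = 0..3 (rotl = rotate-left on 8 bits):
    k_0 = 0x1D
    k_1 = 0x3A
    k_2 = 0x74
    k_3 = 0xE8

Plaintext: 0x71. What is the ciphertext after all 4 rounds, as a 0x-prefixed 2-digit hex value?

0x25

s_0 = plaintext = 0x71
s_1 = Round(s_0, k_0) = 0x8A
s_2 = Round(s_1, k_1) = 0x0F
s_3 = Round(s_2, k_2) = 0x7D
s_4 = Round(s_3, k_3) = 0x25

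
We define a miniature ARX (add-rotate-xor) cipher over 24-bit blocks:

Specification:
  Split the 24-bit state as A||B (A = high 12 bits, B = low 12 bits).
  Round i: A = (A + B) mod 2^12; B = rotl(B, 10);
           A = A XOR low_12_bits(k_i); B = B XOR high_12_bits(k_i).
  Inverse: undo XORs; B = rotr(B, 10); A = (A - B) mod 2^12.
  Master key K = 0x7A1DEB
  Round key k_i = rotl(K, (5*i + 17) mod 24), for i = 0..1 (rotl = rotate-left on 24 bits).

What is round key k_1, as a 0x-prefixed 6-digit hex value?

K = 0x7A1DEB
k_0 = rotl(K, (5*0+17) mod 24) = rotl(K, 17) = 0xD6F43B
k_1 = rotl(K, (5*1+17) mod 24) = rotl(K, 22) = 0xDE877A

0xDE877A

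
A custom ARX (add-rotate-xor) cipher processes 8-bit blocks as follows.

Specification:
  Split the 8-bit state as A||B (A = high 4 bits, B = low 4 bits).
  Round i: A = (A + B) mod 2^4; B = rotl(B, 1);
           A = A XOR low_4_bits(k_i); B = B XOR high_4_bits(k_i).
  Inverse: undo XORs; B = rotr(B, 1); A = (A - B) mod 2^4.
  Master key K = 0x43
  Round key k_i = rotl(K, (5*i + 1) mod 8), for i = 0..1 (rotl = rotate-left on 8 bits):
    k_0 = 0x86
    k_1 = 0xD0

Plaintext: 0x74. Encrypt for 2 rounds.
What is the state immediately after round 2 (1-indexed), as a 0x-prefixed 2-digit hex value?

s_0 = plaintext = 0x74
s_1 = Round(s_0, k_0) = 0xD0
s_2 = Round(s_1, k_1) = 0xDD

0xDD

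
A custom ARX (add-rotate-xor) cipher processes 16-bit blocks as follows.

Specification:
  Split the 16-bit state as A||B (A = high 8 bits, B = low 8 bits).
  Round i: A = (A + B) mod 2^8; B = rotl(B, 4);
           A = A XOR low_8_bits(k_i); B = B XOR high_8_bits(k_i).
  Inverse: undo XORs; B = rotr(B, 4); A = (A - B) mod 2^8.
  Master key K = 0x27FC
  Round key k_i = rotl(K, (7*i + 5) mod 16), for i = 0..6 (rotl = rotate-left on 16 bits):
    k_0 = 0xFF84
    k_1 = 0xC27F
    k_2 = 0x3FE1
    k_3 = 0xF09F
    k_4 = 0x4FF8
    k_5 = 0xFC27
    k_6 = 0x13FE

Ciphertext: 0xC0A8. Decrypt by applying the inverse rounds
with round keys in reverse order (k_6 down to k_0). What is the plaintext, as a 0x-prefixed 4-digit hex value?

0x488D

s_0 = ciphertext = 0xC0A8
s_1 = InvRound(s_0, k_6) = 0x83BB
s_2 = InvRound(s_1, k_5) = 0x3074
s_3 = InvRound(s_2, k_4) = 0x15B3
s_4 = InvRound(s_3, k_3) = 0x5634
s_5 = InvRound(s_4, k_2) = 0x07B0
s_6 = InvRound(s_5, k_1) = 0x5127
s_7 = InvRound(s_6, k_0) = 0x488D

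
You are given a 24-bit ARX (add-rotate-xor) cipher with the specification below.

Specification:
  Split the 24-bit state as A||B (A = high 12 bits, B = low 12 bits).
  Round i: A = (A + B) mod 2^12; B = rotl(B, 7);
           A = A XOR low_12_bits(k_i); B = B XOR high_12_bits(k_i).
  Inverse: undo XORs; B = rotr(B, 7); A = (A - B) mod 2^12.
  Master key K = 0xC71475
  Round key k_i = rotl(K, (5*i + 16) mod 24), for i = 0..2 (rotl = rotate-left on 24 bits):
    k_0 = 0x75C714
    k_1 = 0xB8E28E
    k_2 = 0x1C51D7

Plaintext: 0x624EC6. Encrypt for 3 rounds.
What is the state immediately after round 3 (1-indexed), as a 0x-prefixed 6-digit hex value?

s_0 = plaintext = 0x624EC6
s_1 = Round(s_0, k_0) = 0x3FE42A
s_2 = Round(s_1, k_1) = 0xAA6EAF
s_3 = Round(s_2, k_2) = 0x882630

0x882630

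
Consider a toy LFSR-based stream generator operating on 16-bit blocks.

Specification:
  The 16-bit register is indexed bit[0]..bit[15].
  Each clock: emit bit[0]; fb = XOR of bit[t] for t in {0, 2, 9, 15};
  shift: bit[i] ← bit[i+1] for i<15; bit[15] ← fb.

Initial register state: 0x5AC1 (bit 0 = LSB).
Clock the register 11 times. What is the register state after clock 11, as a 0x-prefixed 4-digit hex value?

reg_0 = 0x5AC1
clock 1: out=1, reg = 0x2D60
clock 2: out=0, reg = 0x16B0
clock 3: out=0, reg = 0x8B58
clock 4: out=0, reg = 0x45AC
clock 5: out=0, reg = 0xA2D6
clock 6: out=0, reg = 0xD16B
clock 7: out=1, reg = 0x68B5
clock 8: out=1, reg = 0x345A
clock 9: out=0, reg = 0x1A2D
clock 10: out=1, reg = 0x8D16
clock 11: out=0, reg = 0x468B

0x468B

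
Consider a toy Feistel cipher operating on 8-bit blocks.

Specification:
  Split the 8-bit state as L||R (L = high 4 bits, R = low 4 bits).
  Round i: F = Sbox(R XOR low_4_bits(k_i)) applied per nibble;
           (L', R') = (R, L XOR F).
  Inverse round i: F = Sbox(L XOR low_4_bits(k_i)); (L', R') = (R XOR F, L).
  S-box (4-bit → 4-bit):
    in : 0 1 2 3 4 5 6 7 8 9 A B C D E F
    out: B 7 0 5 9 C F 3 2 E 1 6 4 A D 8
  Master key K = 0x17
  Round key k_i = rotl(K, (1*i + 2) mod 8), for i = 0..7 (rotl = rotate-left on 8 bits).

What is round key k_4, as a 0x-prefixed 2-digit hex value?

0xC5

K = 0x17
k_0 = rotl(K, (1*0+2) mod 8) = rotl(K, 2) = 0x5C
k_1 = rotl(K, (1*1+2) mod 8) = rotl(K, 3) = 0xB8
k_2 = rotl(K, (1*2+2) mod 8) = rotl(K, 4) = 0x71
k_3 = rotl(K, (1*3+2) mod 8) = rotl(K, 5) = 0xE2
k_4 = rotl(K, (1*4+2) mod 8) = rotl(K, 6) = 0xC5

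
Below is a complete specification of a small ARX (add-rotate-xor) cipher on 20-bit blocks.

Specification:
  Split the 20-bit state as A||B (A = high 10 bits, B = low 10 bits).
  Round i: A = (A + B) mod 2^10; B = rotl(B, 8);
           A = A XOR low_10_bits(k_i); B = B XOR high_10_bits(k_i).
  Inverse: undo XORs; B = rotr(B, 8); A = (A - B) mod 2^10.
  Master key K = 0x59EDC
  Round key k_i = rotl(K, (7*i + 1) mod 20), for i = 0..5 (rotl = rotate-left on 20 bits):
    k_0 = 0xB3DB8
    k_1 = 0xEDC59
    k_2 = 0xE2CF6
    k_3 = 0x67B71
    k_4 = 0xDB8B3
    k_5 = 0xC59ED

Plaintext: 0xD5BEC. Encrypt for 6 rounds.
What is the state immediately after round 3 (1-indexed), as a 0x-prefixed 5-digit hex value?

s_0 = plaintext = 0xD5BEC
s_1 = Round(s_0, k_0) = 0xBEA34
s_2 = Round(s_1, k_1) = 0x5DF3A
s_3 = Round(s_2, k_2) = 0x11D45
s_4 = Round(s_3, k_3) = 0xBF4CF
s_5 = Round(s_4, k_4) = 0xDFC5D
s_6 = Round(s_5, k_5) = 0x8C601

0x11D45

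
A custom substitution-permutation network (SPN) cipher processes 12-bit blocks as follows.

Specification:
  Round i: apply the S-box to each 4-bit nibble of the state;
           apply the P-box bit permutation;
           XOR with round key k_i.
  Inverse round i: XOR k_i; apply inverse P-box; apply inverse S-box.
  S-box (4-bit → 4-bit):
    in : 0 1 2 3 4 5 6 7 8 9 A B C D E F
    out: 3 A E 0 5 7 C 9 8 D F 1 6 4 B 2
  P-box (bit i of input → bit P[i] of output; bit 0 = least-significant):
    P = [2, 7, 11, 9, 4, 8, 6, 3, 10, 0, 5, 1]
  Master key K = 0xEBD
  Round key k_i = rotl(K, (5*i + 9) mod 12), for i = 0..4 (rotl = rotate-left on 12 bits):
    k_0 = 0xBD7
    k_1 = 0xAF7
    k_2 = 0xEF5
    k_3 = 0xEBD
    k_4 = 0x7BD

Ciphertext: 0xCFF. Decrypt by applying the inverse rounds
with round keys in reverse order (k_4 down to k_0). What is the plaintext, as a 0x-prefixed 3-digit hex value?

0xC7B

s_0 = ciphertext = 0xCFF
s_1 = InvRound(s_0, k_4) = 0x8C6
s_2 = InvRound(s_1, k_3) = 0xA98
s_3 = InvRound(s_2, k_2) = 0x56B
s_4 = InvRound(s_3, k_1) = 0xBEA
s_5 = InvRound(s_4, k_0) = 0xC7B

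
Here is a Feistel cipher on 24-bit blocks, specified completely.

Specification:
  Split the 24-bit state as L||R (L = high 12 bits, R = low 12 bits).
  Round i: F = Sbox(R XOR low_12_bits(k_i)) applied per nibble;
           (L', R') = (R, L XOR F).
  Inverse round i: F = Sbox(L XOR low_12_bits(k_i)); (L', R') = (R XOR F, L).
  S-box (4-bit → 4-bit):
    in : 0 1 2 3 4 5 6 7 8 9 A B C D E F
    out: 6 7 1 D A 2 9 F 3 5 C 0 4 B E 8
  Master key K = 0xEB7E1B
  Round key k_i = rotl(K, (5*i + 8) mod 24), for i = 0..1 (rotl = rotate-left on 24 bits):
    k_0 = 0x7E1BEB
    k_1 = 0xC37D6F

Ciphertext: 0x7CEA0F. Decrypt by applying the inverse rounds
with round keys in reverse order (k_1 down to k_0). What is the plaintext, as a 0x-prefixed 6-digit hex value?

s_0 = ciphertext = 0x7CEA0F
s_1 = InvRound(s_0, k_1) = 0x6C87CE
s_2 = InvRound(s_1, k_0) = 0xCD36C8

0xCD36C8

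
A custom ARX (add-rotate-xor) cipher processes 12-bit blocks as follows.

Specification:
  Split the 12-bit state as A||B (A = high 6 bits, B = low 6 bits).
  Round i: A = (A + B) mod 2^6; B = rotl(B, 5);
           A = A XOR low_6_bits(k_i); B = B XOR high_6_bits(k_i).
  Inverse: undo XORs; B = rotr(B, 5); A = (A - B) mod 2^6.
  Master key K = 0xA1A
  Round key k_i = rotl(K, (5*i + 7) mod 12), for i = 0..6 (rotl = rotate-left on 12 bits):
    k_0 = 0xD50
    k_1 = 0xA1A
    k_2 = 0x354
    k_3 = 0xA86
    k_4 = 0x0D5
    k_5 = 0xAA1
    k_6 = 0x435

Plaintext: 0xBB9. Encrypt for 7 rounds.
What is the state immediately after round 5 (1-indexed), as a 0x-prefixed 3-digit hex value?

0x7E4

s_0 = plaintext = 0xBB9
s_1 = Round(s_0, k_0) = 0xDC9
s_2 = Round(s_1, k_1) = 0x68C
s_3 = Round(s_2, k_2) = 0xC8B
s_4 = Round(s_3, k_3) = 0xECF
s_5 = Round(s_4, k_4) = 0x7E4
s_6 = Round(s_5, k_5) = 0x8B8
s_7 = Round(s_6, k_6) = 0xBCC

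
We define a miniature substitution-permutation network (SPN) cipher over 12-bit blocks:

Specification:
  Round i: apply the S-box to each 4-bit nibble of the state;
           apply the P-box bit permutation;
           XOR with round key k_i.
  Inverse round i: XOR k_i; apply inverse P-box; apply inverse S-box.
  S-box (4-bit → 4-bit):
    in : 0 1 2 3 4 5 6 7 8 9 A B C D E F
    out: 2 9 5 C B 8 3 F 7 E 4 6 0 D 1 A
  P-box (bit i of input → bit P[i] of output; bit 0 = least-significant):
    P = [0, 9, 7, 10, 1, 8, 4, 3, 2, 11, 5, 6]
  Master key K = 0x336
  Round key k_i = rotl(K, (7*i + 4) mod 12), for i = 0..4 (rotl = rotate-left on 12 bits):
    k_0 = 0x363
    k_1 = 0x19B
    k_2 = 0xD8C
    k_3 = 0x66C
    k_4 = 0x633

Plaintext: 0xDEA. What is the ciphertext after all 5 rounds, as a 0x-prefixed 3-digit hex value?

s_0 = plaintext = 0xDEA
s_1 = Round(s_0, k_0) = 0x385
s_2 = Round(s_1, k_1) = 0x4E9
s_3 = Round(s_2, k_2) = 0x34A
s_4 = Round(s_3, k_3) = 0x786
s_5 = Round(s_4, k_4) = 0xD44

0xD44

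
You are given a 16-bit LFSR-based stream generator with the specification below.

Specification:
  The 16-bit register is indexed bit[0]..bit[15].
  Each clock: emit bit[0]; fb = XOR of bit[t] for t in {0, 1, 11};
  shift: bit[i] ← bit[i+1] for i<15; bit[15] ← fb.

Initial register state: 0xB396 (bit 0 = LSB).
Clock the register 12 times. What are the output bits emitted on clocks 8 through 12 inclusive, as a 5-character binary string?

reg_0 = 0xB396
clock 1: out=0, reg = 0xD9CB
clock 2: out=1, reg = 0xECE5
clock 3: out=1, reg = 0x7672
clock 4: out=0, reg = 0xBB39
clock 5: out=1, reg = 0x5D9C
clock 6: out=0, reg = 0xAECE
clock 7: out=0, reg = 0x5767
clock 8: out=1, reg = 0x2BB3
clock 9: out=1, reg = 0x95D9
clock 10: out=1, reg = 0xCAEC
clock 11: out=0, reg = 0xE576
clock 12: out=0, reg = 0xF2BB

11100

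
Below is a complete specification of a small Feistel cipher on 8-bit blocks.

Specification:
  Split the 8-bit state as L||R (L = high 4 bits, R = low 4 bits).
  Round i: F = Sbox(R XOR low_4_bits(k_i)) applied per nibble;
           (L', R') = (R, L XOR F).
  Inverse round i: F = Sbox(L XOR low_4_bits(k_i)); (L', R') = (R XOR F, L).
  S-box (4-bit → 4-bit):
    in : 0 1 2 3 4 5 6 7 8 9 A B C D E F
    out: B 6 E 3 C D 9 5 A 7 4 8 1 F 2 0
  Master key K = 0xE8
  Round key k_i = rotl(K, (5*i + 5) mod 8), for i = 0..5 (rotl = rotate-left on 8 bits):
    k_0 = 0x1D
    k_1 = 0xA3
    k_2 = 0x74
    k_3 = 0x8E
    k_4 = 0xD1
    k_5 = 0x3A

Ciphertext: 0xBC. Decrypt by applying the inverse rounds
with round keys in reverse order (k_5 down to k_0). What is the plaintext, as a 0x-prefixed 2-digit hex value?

0x3C

s_0 = ciphertext = 0xBC
s_1 = InvRound(s_0, k_5) = 0xAB
s_2 = InvRound(s_1, k_4) = 0x3A
s_3 = InvRound(s_2, k_3) = 0x53
s_4 = InvRound(s_3, k_2) = 0x55
s_5 = InvRound(s_4, k_1) = 0xC5
s_6 = InvRound(s_5, k_0) = 0x3C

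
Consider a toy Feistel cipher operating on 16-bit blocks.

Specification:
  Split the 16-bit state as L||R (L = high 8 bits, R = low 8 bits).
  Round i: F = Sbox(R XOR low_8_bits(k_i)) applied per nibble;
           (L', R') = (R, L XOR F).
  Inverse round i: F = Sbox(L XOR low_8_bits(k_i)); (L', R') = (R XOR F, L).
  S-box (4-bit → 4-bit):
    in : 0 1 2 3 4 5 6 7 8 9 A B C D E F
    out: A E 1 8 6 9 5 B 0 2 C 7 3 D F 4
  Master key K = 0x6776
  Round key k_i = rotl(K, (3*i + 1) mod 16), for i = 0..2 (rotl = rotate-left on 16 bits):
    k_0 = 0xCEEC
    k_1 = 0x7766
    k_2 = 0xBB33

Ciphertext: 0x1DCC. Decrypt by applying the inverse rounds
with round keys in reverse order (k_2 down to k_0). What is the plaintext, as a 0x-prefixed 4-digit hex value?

0xD364

s_0 = ciphertext = 0x1DCC
s_1 = InvRound(s_0, k_2) = 0xD31D
s_2 = InvRound(s_1, k_1) = 0x64D3
s_3 = InvRound(s_2, k_0) = 0xD364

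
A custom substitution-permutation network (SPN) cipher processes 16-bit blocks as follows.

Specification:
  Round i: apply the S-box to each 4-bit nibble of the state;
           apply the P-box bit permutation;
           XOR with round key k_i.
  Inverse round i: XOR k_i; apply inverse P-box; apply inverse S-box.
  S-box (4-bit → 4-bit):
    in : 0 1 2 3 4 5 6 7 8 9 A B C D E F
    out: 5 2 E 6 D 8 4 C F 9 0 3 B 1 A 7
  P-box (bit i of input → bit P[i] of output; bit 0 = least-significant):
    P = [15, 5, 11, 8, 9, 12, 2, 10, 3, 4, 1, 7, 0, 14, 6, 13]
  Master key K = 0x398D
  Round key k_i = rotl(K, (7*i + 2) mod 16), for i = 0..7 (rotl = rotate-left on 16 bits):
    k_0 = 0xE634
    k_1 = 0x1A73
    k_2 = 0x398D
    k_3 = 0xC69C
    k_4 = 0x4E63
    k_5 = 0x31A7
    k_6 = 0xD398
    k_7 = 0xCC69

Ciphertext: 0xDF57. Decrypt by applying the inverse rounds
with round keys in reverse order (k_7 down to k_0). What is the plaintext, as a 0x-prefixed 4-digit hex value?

0x734F

s_0 = ciphertext = 0xDF57
s_1 = InvRound(s_0, k_7) = 0xAFFE
s_2 = InvRound(s_1, k_6) = 0x2623
s_3 = InvRound(s_2, k_5) = 0xA585
s_4 = InvRound(s_3, k_4) = 0x2708
s_5 = InvRound(s_4, k_3) = 0xEE69
s_6 = InvRound(s_5, k_2) = 0x358C
s_7 = InvRound(s_6, k_1) = 0x4842
s_8 = InvRound(s_7, k_0) = 0x734F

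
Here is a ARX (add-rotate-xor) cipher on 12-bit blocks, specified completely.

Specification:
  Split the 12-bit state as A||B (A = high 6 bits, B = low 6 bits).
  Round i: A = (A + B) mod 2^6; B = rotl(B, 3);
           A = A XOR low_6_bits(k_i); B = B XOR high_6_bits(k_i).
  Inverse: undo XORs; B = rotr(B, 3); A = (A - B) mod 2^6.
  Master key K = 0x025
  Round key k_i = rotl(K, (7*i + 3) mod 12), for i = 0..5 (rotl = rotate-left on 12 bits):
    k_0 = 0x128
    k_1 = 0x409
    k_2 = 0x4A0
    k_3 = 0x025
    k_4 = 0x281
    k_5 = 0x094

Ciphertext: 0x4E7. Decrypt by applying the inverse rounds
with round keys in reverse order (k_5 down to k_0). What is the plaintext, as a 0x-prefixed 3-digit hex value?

0xA96

s_0 = ciphertext = 0x4E7
s_1 = InvRound(s_0, k_5) = 0x6EC
s_2 = InvRound(s_1, k_4) = 0x9B4
s_3 = InvRound(s_2, k_3) = 0x766
s_4 = InvRound(s_3, k_2) = 0x5E6
s_5 = InvRound(s_4, k_1) = 0xA36
s_6 = InvRound(s_5, k_0) = 0xA96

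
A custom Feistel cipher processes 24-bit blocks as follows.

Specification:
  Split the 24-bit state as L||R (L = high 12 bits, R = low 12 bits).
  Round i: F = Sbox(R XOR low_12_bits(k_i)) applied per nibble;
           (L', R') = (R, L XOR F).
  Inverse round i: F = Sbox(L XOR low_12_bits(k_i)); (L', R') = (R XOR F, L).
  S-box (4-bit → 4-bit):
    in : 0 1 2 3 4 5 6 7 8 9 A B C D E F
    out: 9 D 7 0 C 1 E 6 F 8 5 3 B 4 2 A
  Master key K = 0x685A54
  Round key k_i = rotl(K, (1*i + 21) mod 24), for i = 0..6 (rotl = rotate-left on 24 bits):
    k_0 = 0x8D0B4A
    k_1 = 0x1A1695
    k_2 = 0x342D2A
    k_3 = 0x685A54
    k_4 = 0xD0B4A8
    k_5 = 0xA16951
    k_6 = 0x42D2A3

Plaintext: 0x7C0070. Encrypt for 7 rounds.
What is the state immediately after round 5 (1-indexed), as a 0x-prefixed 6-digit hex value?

0x47484E

s_0 = plaintext = 0x7C0070
s_1 = Round(s_0, k_0) = 0x0704C5
s_2 = Round(s_1, k_1) = 0x4C5769
s_3 = Round(s_2, k_2) = 0x769105
s_4 = Round(s_3, k_3) = 0x105474
s_5 = Round(s_4, k_4) = 0x47484E
s_6 = Round(s_5, k_5) = 0x84E9AE
s_7 = Round(s_6, k_6) = 0x9AEBDA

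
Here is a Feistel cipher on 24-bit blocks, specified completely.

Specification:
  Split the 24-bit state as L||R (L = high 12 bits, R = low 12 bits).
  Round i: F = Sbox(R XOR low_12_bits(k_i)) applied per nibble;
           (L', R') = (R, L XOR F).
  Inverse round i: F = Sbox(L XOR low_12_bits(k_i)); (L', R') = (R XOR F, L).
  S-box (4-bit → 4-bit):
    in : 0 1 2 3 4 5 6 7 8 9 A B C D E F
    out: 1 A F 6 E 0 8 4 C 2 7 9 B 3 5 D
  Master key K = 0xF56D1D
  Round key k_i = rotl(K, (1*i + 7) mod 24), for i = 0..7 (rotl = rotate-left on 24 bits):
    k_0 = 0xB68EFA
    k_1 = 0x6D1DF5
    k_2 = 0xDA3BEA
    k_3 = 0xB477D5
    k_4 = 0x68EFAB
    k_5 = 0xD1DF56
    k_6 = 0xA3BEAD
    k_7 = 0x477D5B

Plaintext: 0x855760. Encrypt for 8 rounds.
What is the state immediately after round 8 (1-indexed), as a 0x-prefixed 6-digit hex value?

s_0 = plaintext = 0x855760
s_1 = Round(s_0, k_0) = 0x760A72
s_2 = Round(s_1, k_1) = 0xA723A4
s_3 = Round(s_2, k_2) = 0x3A4697
s_4 = Round(s_3, k_3) = 0x69794B
s_5 = Round(s_4, k_4) = 0x94BEC6
s_6 = Round(s_5, k_5) = 0xEC636A
s_7 = Round(s_6, k_6) = 0x36AD72
s_8 = Round(s_7, k_7) = 0xD72298

0xD72298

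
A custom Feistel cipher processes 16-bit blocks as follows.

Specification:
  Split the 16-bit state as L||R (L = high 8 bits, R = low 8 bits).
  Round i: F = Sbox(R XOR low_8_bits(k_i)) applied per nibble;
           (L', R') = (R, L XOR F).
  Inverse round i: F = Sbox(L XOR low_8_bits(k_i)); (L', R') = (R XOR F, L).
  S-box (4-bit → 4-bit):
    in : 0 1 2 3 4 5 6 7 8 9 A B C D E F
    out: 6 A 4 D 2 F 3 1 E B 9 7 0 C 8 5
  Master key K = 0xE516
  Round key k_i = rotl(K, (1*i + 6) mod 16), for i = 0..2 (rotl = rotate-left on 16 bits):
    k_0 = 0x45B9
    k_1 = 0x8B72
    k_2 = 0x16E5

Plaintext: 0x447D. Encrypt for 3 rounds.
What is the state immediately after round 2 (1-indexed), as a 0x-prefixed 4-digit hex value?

0x46AF

s_0 = plaintext = 0x447D
s_1 = Round(s_0, k_0) = 0x7D46
s_2 = Round(s_1, k_1) = 0x46AF
s_3 = Round(s_2, k_2) = 0xAF6F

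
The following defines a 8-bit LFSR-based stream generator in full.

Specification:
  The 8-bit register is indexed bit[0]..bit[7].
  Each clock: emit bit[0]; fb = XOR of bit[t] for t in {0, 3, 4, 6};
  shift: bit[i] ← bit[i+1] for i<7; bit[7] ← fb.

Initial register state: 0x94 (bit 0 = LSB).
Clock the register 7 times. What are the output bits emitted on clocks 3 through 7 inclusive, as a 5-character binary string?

reg_0 = 0x94
clock 1: out=0, reg = 0xCA
clock 2: out=0, reg = 0x65
clock 3: out=1, reg = 0x32
clock 4: out=0, reg = 0x99
clock 5: out=1, reg = 0xCC
clock 6: out=0, reg = 0x66
clock 7: out=0, reg = 0xB3

10100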